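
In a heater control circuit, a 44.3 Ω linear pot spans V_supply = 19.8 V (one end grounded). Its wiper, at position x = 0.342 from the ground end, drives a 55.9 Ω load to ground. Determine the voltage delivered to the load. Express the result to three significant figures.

V_out ≈ 5.75 V

Lower segment x·R_p = 15.15 Ω; upper segment (1−x)·R_p = 29.15 Ω.
Lower segment in parallel with the load: 15.15 ‖ 55.9 = 11.92 Ω.
Loaded-divider output: V_out = 19.8 × 0.2902 = 5.747 V.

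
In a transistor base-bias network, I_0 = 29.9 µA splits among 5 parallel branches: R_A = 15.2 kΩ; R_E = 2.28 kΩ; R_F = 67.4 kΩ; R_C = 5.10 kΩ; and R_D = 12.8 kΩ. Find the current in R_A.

I ≈ 2.48 µA

Conductances: ΣG = 1/15.2 + 1/2.28 + 1/67.4 + 1/5.10 + 1/12.8 = 0.7934 (1/kΩ).
Current divider: I(R_A) = I_0 · G_k/ΣG = 29.9 × (0.06579/0.7934) = 29.9 × 0.08292 = 2.479 µA.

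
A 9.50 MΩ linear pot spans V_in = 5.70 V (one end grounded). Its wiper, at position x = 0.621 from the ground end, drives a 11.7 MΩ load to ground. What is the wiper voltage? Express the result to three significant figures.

The pot divides into 3.601 MΩ above the wiper and 5.899 MΩ below.
(x·R_p) ‖ R_L = 3.922 MΩ.
V_out = 5.70 × 3.922/(3.601 + 3.922) = 2.972 V.

V_out ≈ 2.97 V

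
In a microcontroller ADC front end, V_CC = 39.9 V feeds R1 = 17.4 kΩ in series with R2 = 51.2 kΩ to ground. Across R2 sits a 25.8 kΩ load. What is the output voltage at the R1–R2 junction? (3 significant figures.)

V_out ≈ 19.8 V

The load sits in parallel with R2, giving an effective lower resistance R2' = R2·R_L/(R2+R_L) = 17.16 kΩ.
Then V_out = V_CC · R2'/(R1 + R2') = 39.9 × 17.16/34.56 = 19.81 V.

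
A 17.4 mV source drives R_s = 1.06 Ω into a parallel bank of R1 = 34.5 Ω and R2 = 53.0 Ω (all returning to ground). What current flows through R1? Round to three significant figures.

I ≈ 0.480 mA

Combine the parallel branches: R_p = (1/34.5 + 1/53.0)⁻¹ = 20.90 Ω.
V_A = 17.4 × 20.90/21.96 = 16.56 mV.
I(R1) = V_A / R1 = 16.56/34.5 = 0.4800 mA.
(Equivalently: I_total = 0.7925 mA, then current-divider fraction G_k/ΣG = 0.6057.)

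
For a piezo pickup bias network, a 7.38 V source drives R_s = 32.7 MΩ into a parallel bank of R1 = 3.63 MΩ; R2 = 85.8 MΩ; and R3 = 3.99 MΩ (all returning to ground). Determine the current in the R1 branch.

Combine the parallel branches: R_p = (1/3.63 + 1/85.8 + 1/3.99)⁻¹ = 1.860 MΩ.
Node voltage V_A = V_DC · R_p/(R_s + R_p) = 7.38 × 0.05381 = 0.3971 V.
I(R1) = V_A / R1 = 0.3971/3.63 = 0.1094 µA.

I ≈ 0.109 µA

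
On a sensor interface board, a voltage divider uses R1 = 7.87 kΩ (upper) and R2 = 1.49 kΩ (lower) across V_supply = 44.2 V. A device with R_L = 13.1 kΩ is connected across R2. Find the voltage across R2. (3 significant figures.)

First combine the lower leg with the load: R2 ‖ R_L = 1.338 kΩ.
Voltage divider with the loaded lower leg: V_out = 44.2 × 1.338/(7.87 + 1.338) = 44.2 × 0.1453 = 6.422 V.
(Unloaded it would be 7.04 V; the load pulls it down.)

V_out ≈ 6.42 V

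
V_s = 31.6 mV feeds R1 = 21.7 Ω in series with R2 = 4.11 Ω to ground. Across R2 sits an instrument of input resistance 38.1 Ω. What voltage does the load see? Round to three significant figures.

The load sits in parallel with R2, giving an effective lower resistance R2' = R2·R_L/(R2+R_L) = 3.710 Ω.
Then V_out = V_s · R2'/(R1 + R2') = 31.6 × 3.710/25.41 = 4.614 mV.

V_out ≈ 4.61 mV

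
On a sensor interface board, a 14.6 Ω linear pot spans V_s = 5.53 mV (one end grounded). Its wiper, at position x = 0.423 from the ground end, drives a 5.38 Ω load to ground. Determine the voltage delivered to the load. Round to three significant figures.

Split the track: R_lower = x·R_p = 6.176 Ω, R_upper = (1−x)·R_p = 8.424 Ω.
(x·R_p) ‖ R_L = 2.875 Ω.
V_out = 5.53 × 2.875/(8.424 + 2.875) = 1.407 mV.

V_out ≈ 1.41 mV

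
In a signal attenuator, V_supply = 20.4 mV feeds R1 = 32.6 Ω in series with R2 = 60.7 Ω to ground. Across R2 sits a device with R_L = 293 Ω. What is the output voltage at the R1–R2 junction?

First combine the lower leg with the load: R2 ‖ R_L = 50.28 Ω.
Then V_out = V_supply · R2'/(R1 + R2') = 20.4 × 50.28/82.88 = 12.38 mV.

V_out ≈ 12.4 mV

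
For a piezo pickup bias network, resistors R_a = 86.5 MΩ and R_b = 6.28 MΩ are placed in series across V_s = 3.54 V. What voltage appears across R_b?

V ≈ 0.240 V

Total series resistance ΣR = 86.5 + 6.28 = 92.78 MΩ.
V = V_s · R/ΣR = 3.54 × 0.06769 = 0.2396 V.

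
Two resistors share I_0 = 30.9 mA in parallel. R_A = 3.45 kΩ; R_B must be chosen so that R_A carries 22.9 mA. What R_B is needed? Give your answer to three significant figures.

R_B ≈ 9.88 kΩ

Two-branch current divider: I_A = I_0 · R_B/(R_A + R_B).
22.9/30.9 = R_B/(R_A + R_B) → R_B = R_A · (0.7411)/(1 − 0.7411) = 3.45 × 2.862 = 9.876 kΩ.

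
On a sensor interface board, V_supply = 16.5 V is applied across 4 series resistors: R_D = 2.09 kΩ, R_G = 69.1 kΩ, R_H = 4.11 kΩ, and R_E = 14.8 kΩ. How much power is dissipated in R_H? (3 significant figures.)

ΣR = 90.10 kΩ → I = 16.5/90.10 = 0.1831 mA.
V(R_H) = I·R = 0.7527 V; P = V·I = 0.7527 × 0.1831 = 0.1378 mW.

P ≈ 0.138 mW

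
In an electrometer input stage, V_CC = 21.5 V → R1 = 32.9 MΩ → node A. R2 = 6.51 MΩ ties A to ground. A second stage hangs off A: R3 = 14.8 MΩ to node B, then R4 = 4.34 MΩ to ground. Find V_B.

Looking into the second stage from A: R3 + R4 = 19.14 MΩ appears in parallel with R2.
R2 ‖ (R3+R4) = 4.858 MΩ.
So V_A = 21.5 × 0.1287 = 2.766 V.
Stage 2 is unloaded, so V_B = V_A · R4/(R3+R4) = 2.766 × 4.34/19.14 = 0.6272 V.

V_B ≈ 0.627 V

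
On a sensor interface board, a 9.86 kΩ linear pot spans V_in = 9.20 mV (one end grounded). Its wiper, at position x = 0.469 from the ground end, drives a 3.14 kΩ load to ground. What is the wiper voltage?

The pot divides into 5.236 kΩ above the wiper and 4.624 kΩ below.
R_L loads the lower segment: effective lower R = 1.870 kΩ.
Loaded-divider output: V_out = 9.20 × 0.2632 = 2.421 mV.

V_out ≈ 2.42 mV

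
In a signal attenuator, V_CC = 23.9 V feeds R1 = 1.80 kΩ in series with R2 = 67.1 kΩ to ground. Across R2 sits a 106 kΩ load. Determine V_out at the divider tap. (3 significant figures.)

The load sits in parallel with R2, giving an effective lower resistance R2' = R2·R_L/(R2+R_L) = 41.09 kΩ.
Now apply the divider: V_out = 23.9 × 0.9580 = 22.90 V.
(Unloaded it would be 23.3 V; the load pulls it down.)

V_out ≈ 22.9 V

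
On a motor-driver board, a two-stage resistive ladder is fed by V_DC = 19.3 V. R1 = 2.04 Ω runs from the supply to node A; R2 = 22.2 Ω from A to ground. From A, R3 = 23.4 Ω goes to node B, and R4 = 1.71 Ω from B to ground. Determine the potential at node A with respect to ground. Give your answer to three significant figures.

The second stage (R3 + R4 = 25.11 Ω) loads node A in parallel with R2.
Effective lower resistance at A: R2 ‖ 25.11 = 11.78 Ω.
First divider: V_A = V_DC · 11.78/(2.04 + 11.78) = 16.45 V.

V_A ≈ 16.5 V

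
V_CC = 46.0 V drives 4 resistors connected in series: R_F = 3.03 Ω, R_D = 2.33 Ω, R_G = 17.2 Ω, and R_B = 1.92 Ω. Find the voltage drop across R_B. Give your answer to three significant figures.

V ≈ 3.61 V

Series total: ΣR = 3.03 + 2.33 + 17.2 + 1.92 = 24.48 Ω.
V = V_CC · R/ΣR = 46.0 × 0.07843 = 3.608 V.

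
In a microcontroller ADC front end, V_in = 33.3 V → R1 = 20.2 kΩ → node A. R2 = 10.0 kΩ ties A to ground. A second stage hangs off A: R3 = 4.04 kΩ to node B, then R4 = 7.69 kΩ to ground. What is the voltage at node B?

Looking into the second stage from A: R3 + R4 = 11.73 kΩ appears in parallel with R2.
Effective lower resistance at A: R2 ‖ 11.73 = 5.398 kΩ.
So V_A = 33.3 × 0.2109 = 7.022 V.
Stage 2 is unloaded, so V_B = V_A · R4/(R3+R4) = 7.022 × 7.69/11.73 = 4.604 V.

V_B ≈ 4.60 V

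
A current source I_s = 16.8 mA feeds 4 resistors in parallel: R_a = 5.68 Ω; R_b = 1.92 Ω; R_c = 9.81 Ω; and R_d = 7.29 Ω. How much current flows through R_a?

Conductances: ΣG = 1/5.68 + 1/1.92 + 1/9.81 + 1/7.29 = 0.9360 (1/Ω).
R_a takes the fraction G_k/ΣG = 0.1761/0.9360 = 0.1881, so I = 16.8 × 0.1881 = 3.160 mA.

I ≈ 3.16 mA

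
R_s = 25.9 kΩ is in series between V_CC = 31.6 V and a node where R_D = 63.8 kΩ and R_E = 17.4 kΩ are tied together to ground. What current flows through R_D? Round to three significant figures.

I ≈ 0.171 mA

Combine the parallel branches: R_p = (1/63.8 + 1/17.4)⁻¹ = 13.67 kΩ.
V_A by voltage divider: V_A = 31.6 × 13.67/(25.9 + 13.67) = 10.92 V.
Branch current I = V_A/R_D = 10.92/63.8 = 0.1711 mA.
(Check via current divider: I_total = 0.7986 mA; share G_k/ΣG = 0.2143 → same result.)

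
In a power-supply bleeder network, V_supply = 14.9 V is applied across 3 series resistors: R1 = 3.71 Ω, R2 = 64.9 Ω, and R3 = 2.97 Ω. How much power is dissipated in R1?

P ≈ 0.161 W

Series current I = V_supply/ΣR = 14.9/71.58 = 0.2082 A.
V(R1) = I·R = 0.7723 V; P = V·I = 0.7723 × 0.2082 = 0.1608 W.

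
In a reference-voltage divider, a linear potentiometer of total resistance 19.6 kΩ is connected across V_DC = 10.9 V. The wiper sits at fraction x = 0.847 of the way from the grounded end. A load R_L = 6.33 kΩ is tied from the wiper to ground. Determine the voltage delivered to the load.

Split the track: R_lower = x·R_p = 16.60 kΩ, R_upper = (1−x)·R_p = 2.999 kΩ.
Lower segment in parallel with the load: 16.60 ‖ 6.33 = 4.583 kΩ.
V_out = 10.9 × 4.583/(2.999 + 4.583) = 6.589 V.

V_out ≈ 6.59 V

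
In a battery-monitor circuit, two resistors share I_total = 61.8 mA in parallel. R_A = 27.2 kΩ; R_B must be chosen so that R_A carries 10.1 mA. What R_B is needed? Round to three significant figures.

The fraction through R_A equals R_B/(R_A+R_B).
10.1/61.8 = R_B/(R_A + R_B) → R_B = R_A · (0.1634)/(1 − 0.1634) = 27.2 × 0.1954 = 5.314 kΩ.

R_B ≈ 5.31 kΩ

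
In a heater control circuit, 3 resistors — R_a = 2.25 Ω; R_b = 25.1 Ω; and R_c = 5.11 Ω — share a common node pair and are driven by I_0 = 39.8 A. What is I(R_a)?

Total conductance ΣG = 1/2.25 + 1/25.1 + 1/5.11 = 0.6800 (units of 1/Ω).
By the current-divider rule, I = I_0 · G_k/ΣG = 39.8 × 0.6536 = 26.01 A.

I ≈ 26.0 A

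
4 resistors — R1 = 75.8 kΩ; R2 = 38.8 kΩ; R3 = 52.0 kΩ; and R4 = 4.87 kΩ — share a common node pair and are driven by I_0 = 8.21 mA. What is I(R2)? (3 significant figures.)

I ≈ 0.803 mA

Total conductance ΣG = 1/75.8 + 1/38.8 + 1/52.0 + 1/4.87 = 0.2635 (units of 1/kΩ).
By the current-divider rule, I = I_0 · G_k/ΣG = 8.21 × 0.09780 = 0.8029 mA.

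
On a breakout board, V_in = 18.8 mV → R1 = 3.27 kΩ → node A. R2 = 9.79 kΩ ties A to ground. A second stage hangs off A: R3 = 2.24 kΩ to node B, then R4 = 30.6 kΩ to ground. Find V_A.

V_A ≈ 13.1 mV

Node A sees R2 in parallel with the series input of stage 2, R3 + R4 = 32.84 kΩ.
R2 ‖ (R3+R4) = 7.542 kΩ.
First divider: V_A = V_in · 7.542/(3.27 + 7.542) = 13.11 mV.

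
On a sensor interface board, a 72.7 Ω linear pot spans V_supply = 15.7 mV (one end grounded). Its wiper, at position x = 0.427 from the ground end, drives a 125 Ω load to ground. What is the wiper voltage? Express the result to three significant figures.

Split the track: R_lower = x·R_p = 31.04 Ω, R_upper = (1−x)·R_p = 41.66 Ω.
(x·R_p) ‖ R_L = 24.87 Ω.
V_out = 15.7 × 24.87/(41.66 + 24.87) = 5.869 mV.

V_out ≈ 5.87 mV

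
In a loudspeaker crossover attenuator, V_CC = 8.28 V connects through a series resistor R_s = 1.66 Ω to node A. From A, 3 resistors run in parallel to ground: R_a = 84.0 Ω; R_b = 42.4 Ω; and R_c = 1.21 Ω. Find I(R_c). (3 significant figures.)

Parallel bank: R_p = 1/(1/84.0 + 1/42.4 + 1/1.21) = 1.160 Ω.
V_A by voltage divider: V_A = 8.28 × 1.160/(1.66 + 1.160) = 3.406 V.
I(R_c) = V_A / R_c = 3.406/1.21 = 2.815 A.

I ≈ 2.82 A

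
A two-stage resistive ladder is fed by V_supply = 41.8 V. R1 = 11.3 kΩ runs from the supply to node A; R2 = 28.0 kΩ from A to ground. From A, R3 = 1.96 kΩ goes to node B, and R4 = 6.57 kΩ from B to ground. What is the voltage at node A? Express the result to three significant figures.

The second stage (R3 + R4 = 8.530 kΩ) loads node A in parallel with R2.
Effective lower resistance at A: R2 ‖ 8.530 = 6.538 kΩ.
So V_A = 41.8 × 0.3665 = 15.32 V.

V_A ≈ 15.3 V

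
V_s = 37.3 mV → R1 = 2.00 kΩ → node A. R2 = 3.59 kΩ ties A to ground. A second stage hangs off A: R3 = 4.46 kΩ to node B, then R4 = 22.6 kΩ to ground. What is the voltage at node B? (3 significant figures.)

Looking into the second stage from A: R3 + R4 = 27.06 kΩ appears in parallel with R2.
R2 ‖ (R3+R4) = 3.170 kΩ.
First divider: V_A = V_s · 3.170/(2.00 + 3.170) = 22.87 mV.
Stage 2 is unloaded, so V_B = V_A · R4/(R3+R4) = 22.87 × 22.6/27.06 = 19.10 mV.

V_B ≈ 19.1 mV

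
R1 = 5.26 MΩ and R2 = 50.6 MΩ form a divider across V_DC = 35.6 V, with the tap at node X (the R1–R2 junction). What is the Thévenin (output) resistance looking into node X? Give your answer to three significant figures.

R_th ≈ 4.76 MΩ

With V_DC suppressed (replaced by a short), R_th = R1 ‖ R2 = (5.260 × 50.6)/(5.260 + 50.6) = 4.765 MΩ.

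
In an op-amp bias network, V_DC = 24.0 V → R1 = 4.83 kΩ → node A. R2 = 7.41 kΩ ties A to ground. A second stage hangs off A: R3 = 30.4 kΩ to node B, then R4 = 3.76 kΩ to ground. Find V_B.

The second stage (R3 + R4 = 34.16 kΩ) loads node A in parallel with R2.
R2 ‖ (R3+R4) = 6.089 kΩ.
V_A = 24.0 × 6.089/(4.83 + 6.089) = 13.38 V.
Then the unloaded second divider: V_B = V_A × R4/(R3+R4) = 13.38 × 0.1101 = 1.473 V.

V_B ≈ 1.47 V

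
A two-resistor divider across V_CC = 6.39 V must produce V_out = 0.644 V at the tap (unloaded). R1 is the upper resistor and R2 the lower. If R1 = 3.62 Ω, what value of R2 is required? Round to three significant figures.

The divider ratio is R2/(R1+R2) = 0.644/6.39 = 0.1008.
R2 = R1 · 0.1008/(1 − 0.1008) = 0.4057 Ω.

R2 ≈ 0.406 Ω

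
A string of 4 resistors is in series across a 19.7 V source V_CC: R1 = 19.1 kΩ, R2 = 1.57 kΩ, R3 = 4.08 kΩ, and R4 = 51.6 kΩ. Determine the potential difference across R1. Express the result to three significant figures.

V ≈ 4.93 V

Series total: ΣR = 19.1 + 1.57 + 4.08 + 51.6 = 76.35 kΩ.
By the voltage-divider rule, V = 19.7 × 19.10/76.35 = 4.928 V.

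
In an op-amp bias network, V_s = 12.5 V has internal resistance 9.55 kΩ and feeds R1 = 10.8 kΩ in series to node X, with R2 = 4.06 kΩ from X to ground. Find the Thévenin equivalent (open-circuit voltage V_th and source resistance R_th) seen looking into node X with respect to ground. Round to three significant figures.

R1' = 9.55 + 10.8 = 20.35 kΩ (source resistance + R1).
With X open, the divider is unloaded: V_th = 12.5 × 4.06/24.41 = 2.079 V.
With V_s suppressed (replaced by a short), R_th = R1' ‖ R2 = (20.35 × 4.06)/(20.35 + 4.06) = 3.385 kΩ.

V_th ≈ 2.08 V, R_th ≈ 3.38 kΩ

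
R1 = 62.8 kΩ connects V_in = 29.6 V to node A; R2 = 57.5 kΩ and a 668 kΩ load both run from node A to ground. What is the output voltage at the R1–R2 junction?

The load sits in parallel with R2, giving an effective lower resistance R2' = R2·R_L/(R2+R_L) = 52.94 kΩ.
Now apply the divider: V_out = 29.6 × 0.4574 = 13.54 V.
(Unloaded it would be 14.1 V; the load pulls it down.)

V_out ≈ 13.5 V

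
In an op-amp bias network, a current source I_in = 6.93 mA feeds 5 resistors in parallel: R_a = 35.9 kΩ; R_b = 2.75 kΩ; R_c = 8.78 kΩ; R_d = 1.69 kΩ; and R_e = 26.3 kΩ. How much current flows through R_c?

ΣG = 1/35.9 + 1/2.75 + 1/8.78 + 1/1.69 + 1/26.3 = 1.135.
By the current-divider rule, I = I_in · G_k/ΣG = 6.93 × 0.1003 = 0.6953 mA.

I ≈ 0.695 mA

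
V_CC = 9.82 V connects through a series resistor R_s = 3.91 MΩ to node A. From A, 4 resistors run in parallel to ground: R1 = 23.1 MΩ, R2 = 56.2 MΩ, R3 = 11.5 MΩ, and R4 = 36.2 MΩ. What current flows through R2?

I ≈ 0.104 µA

Parallel bank: R_p = 1/(1/23.1 + 1/56.2 + 1/11.5 + 1/36.2) = 5.693 MΩ.
Node voltage V_A = V_CC · R_p/(R_s + R_p) = 9.82 × 0.5928 = 5.822 V.
I(R2) = V_A / R2 = 5.822/56.2 = 0.1036 µA.
(Equivalently: I_total = 1.023 µA, then current-divider fraction G_k/ΣG = 0.1013.)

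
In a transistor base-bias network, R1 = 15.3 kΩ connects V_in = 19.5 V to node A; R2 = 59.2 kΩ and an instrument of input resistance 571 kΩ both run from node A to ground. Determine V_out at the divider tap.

The load sits in parallel with R2, giving an effective lower resistance R2' = R2·R_L/(R2+R_L) = 53.64 kΩ.
Voltage divider with the loaded lower leg: V_out = 19.5 × 53.64/(15.3 + 53.64) = 19.5 × 0.7781 = 15.17 V.

V_out ≈ 15.2 V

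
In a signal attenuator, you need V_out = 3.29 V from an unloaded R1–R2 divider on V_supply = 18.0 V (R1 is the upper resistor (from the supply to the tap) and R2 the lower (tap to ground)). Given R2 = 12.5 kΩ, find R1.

The divider ratio is R2/(R1+R2) = 3.29/18.0 = 0.1828.
R1 = R2·(1/k − 1) = 12.5 × 4.471 = 55.89 kΩ.

R1 ≈ 55.9 kΩ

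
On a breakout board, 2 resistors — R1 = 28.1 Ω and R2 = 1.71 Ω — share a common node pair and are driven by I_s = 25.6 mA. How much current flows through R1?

I ≈ 1.47 mA

With just two branches, the current splits inversely with resistance.
So I = 25.6 × 1.71/29.81 = 1.469 mA.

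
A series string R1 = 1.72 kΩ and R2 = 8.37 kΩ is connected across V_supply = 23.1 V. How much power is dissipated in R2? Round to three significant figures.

The common current is I = 23.1/10.09 = 2.289 mA.
V(R2) = I·R = 19.16 V; P = V·I = 19.16 × 2.289 = 43.87 mW.

P ≈ 43.9 mW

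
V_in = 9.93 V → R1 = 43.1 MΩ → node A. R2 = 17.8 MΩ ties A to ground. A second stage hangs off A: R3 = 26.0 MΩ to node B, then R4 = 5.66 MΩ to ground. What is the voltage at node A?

The second stage (R3 + R4 = 31.66 MΩ) loads node A in parallel with R2.
R2 ‖ (R3+R4) = 11.39 MΩ.
So V_A = 9.93 × 0.2091 = 2.076 V.

V_A ≈ 2.08 V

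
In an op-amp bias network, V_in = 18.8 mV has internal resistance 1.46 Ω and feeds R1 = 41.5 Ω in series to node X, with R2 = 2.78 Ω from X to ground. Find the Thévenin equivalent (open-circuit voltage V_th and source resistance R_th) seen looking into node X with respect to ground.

V_th ≈ 1.14 mV, R_th ≈ 2.61 Ω

R1' = 1.46 + 41.5 = 42.96 Ω (source resistance + R1).
V_th is the unloaded tap voltage: V_in · R2/(R1'+R2) = 18.8 × 0.06078 = 1.143 mV.
With V_in suppressed (replaced by a short), R_th = R1' ‖ R2 = (42.96 × 2.78)/(42.96 + 2.78) = 2.611 Ω.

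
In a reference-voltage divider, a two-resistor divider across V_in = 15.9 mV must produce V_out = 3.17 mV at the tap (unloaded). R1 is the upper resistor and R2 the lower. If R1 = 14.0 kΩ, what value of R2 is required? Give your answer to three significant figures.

Required fraction k = V_out/V_in = 0.1994.
So R2 = R1 · V_out/(V_in − V_out) = 14.0 × 3.17/(15.9 − 3.17) = 14.0 × 0.2490 = 3.486 kΩ.

R2 ≈ 3.49 kΩ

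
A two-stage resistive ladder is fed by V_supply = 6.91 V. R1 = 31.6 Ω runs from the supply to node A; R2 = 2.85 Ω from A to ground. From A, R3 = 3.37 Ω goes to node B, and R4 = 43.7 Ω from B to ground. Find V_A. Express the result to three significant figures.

The second stage (R3 + R4 = 47.07 Ω) loads node A in parallel with R2.
R2 ‖ (R3+R4) = 2.687 Ω.
First divider: V_A = V_supply · 2.687/(31.6 + 2.687) = 0.5416 V.

V_A ≈ 0.542 V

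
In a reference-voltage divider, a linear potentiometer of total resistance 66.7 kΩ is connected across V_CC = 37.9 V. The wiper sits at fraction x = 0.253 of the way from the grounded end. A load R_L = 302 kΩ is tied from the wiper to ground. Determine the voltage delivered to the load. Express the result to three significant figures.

V_out ≈ 9.20 V

Split the track: R_lower = x·R_p = 16.88 kΩ, R_upper = (1−x)·R_p = 49.82 kΩ.
Lower segment in parallel with the load: 16.88 ‖ 302 = 15.98 kΩ.
Then V_out = V_CC · 15.98/(49.82 + 15.98) = 9.204 V.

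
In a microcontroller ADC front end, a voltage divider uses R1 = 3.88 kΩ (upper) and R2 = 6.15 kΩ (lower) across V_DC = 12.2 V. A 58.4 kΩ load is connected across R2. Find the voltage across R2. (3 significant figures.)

First combine the lower leg with the load: R2 ‖ R_L = 5.564 kΩ.
Then V_out = V_DC · R2'/(R1 + R2') = 12.2 × 5.564/9.444 = 7.188 V.
(Unloaded it would be 7.48 V; the load pulls it down.)

V_out ≈ 7.19 V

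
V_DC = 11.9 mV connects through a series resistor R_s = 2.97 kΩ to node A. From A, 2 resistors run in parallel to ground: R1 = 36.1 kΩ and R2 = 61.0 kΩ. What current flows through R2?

Equivalent of the parallel group: R_p = 22.68 kΩ.
Node voltage V_A = V_DC · R_p/(R_s + R_p) = 11.9 × 0.8842 = 10.52 mV.
I(R2) = V_A / R2 = 10.52/61.0 = 0.1725 µA.

I ≈ 0.172 µA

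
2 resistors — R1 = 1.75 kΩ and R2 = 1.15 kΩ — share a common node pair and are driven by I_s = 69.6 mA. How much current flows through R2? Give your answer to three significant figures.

I ≈ 42.0 mA

With just two branches, the current splits inversely with resistance.
I(R2) = 69.6 × 1.75/(1.75 + 1.15) = 69.6 × 0.6034 = 42.00 mA.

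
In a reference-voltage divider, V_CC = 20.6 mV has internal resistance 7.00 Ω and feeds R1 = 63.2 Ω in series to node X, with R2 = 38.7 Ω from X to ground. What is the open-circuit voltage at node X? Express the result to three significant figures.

V_th ≈ 7.32 mV

R1' = 7.00 + 63.2 = 70.20 Ω (source resistance + R1).
With X open, the divider is unloaded: V_th = 20.6 × 38.7/108.9 = 7.321 mV.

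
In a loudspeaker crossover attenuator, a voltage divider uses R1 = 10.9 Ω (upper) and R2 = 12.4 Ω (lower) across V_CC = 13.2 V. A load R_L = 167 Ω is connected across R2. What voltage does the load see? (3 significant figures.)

First combine the lower leg with the load: R2 ‖ R_L = 11.54 Ω.
Then V_out = V_CC · R2'/(R1 + R2') = 13.2 × 11.54/22.44 = 6.789 V.

V_out ≈ 6.79 V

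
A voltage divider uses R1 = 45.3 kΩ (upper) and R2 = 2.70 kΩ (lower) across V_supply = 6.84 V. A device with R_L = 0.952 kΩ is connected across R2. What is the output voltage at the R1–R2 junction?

V_out ≈ 0.105 V

R2 ‖ R_L = (2.70 × 0.952)/(2.70 + 0.952) = 0.7038 kΩ.
Then V_out = V_supply · R2'/(R1 + R2') = 6.84 × 0.7038/46.00 = 0.1046 V.
(Unloaded it would be 0.385 V; the load pulls it down.)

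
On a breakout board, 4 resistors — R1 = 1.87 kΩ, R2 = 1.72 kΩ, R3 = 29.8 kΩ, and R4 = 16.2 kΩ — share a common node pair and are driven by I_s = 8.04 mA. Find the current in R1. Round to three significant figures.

ΣG = 1/1.87 + 1/1.72 + 1/29.8 + 1/16.2 = 1.211.
R1 takes the fraction G_k/ΣG = 0.5348/1.211 = 0.4414, so I = 8.04 × 0.4414 = 3.549 mA.

I ≈ 3.55 mA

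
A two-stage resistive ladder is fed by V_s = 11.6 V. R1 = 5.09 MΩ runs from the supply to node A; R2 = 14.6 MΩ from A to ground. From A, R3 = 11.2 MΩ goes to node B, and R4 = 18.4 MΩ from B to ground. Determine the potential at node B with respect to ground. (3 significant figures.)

V_B ≈ 4.74 V

Node A sees R2 in parallel with the series input of stage 2, R3 + R4 = 29.60 MΩ.
Effective lower resistance at A: R2 ‖ 29.60 = 9.777 MΩ.
First divider: V_A = V_s · 9.777/(5.09 + 9.777) = 7.629 V.
Stage 2 is unloaded, so V_B = V_A · R4/(R3+R4) = 7.629 × 18.4/29.60 = 4.742 V.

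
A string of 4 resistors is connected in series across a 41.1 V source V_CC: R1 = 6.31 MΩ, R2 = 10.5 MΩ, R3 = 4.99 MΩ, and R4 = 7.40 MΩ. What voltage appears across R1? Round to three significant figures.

ΣR = 6.31 + 10.5 + 4.99 + 7.40 = 29.20 MΩ.
Voltage divider: V = V_CC · (6.310 / 29.20) = 41.1 × 0.2161 = 8.882 V.

V ≈ 8.88 V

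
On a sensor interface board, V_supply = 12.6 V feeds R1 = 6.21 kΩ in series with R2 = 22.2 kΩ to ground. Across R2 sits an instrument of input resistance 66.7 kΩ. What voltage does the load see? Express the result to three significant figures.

R2 ‖ R_L = (22.2 × 66.7)/(22.2 + 66.7) = 16.66 kΩ.
Then V_out = V_supply · R2'/(R1 + R2') = 12.6 × 16.66/22.87 = 9.178 V.

V_out ≈ 9.18 V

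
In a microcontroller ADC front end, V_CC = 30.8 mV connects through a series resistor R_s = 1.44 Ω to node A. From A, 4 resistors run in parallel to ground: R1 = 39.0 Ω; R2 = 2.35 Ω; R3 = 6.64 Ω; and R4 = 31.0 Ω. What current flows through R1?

Combine the parallel branches: R_p = (1/39.0 + 1/2.35 + 1/6.64 + 1/31.0)⁻¹ = 1.577 Ω.
Node voltage V_A = V_CC · R_p/(R_s + R_p) = 30.8 × 0.5227 = 16.10 mV.
Branch current I = V_A/R1 = 16.10/39.0 = 0.4128 mA.
(Check via current divider: I_total = 10.21 mA; share G_k/ΣG = 0.04044 → same result.)

I ≈ 0.413 mA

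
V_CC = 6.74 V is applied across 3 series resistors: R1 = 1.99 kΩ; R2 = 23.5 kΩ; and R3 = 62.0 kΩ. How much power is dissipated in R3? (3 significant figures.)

ΣR = 87.49 kΩ → I = 6.74/87.49 = 0.07704 mA.
V(R3) = I·R = 4.776 V; P = V·I = 4.776 × 0.07704 = 0.3680 mW.

P ≈ 0.368 mW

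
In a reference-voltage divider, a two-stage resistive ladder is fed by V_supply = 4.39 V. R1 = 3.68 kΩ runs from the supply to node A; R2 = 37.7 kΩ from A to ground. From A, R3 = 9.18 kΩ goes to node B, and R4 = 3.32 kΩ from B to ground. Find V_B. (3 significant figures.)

The second stage (R3 + R4 = 12.50 kΩ) loads node A in parallel with R2.
R2 ‖ (R3+R4) = 9.387 kΩ.
So V_A = 4.39 × 0.7184 = 3.154 V.
Then the unloaded second divider: V_B = V_A × R4/(R3+R4) = 3.154 × 0.2656 = 0.8376 V.

V_B ≈ 0.838 V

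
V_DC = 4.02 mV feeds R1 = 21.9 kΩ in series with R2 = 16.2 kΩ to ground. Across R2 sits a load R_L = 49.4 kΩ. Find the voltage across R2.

V_out ≈ 1.44 mV

First combine the lower leg with the load: R2 ‖ R_L = 12.20 kΩ.
Voltage divider with the loaded lower leg: V_out = 4.02 × 12.20/(21.9 + 12.20) = 4.02 × 0.3578 = 1.438 mV.
(Unloaded it would be 1.71 mV; the load pulls it down.)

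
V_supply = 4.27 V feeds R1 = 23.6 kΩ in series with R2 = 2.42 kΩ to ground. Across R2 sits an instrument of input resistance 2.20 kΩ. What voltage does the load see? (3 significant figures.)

The load sits in parallel with R2, giving an effective lower resistance R2' = R2·R_L/(R2+R_L) = 1.152 kΩ.
Then V_out = V_supply · R2'/(R1 + R2') = 4.27 × 1.152/24.75 = 0.1988 V.

V_out ≈ 0.199 V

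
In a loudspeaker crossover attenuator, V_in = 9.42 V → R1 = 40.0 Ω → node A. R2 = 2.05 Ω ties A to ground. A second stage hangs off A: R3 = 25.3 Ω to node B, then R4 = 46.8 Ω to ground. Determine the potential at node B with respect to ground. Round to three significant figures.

Looking into the second stage from A: R3 + R4 = 72.10 Ω appears in parallel with R2.
R2 ‖ (R3+R4) = 1.993 Ω.
V_A = 9.42 × 1.993/(40.0 + 1.993) = 0.4471 V.
Then the unloaded second divider: V_B = V_A × R4/(R3+R4) = 0.4471 × 0.6491 = 0.2902 V.

V_B ≈ 0.290 V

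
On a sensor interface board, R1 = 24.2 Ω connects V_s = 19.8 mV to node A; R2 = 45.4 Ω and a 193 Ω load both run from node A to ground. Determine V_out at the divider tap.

V_out ≈ 11.9 mV

The load sits in parallel with R2, giving an effective lower resistance R2' = R2·R_L/(R2+R_L) = 36.75 Ω.
Now apply the divider: V_out = 19.8 × 0.6030 = 11.94 mV.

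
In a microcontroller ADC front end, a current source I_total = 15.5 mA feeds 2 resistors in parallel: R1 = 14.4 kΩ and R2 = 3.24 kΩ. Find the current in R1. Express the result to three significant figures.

I ≈ 2.85 mA

Two-branch current divider: I_k = I_total · R_other/(R_1 + R_2).
So I = 15.5 × 3.24/17.64 = 2.847 mA.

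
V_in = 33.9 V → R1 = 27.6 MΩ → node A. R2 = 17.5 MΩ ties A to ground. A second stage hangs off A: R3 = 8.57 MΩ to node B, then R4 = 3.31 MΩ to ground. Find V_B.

Node A sees R2 in parallel with the series input of stage 2, R3 + R4 = 11.88 MΩ.
R2 ‖ (R3+R4) = 7.076 MΩ.
V_A = 33.9 × 7.076/(27.6 + 7.076) = 6.918 V.
V_B = V_A × 0.2786 = 1.927 V.

V_B ≈ 1.93 V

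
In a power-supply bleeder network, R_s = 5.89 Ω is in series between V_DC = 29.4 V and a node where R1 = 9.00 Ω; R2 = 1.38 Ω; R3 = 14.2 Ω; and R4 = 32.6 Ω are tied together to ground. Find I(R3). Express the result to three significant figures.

I ≈ 0.318 A

Combine the parallel branches: R_p = (1/9.00 + 1/1.38 + 1/14.2 + 1/32.6)⁻¹ = 1.067 Ω.
V_A = 29.4 × 1.067/6.957 = 4.511 V.
I(R3) = V_A / R3 = 4.511/14.2 = 0.3176 A.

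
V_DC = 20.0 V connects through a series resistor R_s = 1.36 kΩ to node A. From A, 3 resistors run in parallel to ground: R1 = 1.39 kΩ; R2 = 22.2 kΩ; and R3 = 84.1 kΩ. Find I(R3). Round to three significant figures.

I ≈ 0.116 mA

Equivalent of the parallel group: R_p = 1.288 kΩ.
V_A = 20.0 × 1.288/2.648 = 9.728 V.
I(R3) = V_A / R3 = 9.728/84.1 = 0.1157 mA.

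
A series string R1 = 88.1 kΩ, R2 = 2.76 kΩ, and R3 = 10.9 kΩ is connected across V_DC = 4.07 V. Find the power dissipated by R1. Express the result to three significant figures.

P ≈ 0.141 mW

Series current I = V_DC/ΣR = 4.07/101.8 = 0.04000 mA.
V(R1) = I·R = 3.524 V; P = V·I = 3.524 × 0.04000 = 0.1409 mW.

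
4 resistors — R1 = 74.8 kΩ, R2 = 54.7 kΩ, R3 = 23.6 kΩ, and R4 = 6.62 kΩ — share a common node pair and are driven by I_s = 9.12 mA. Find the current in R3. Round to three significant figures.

ΣG = 1/74.8 + 1/54.7 + 1/23.6 + 1/6.62 = 0.2251.
R3 takes the fraction G_k/ΣG = 0.04237/0.2251 = 0.1883, so I = 9.12 × 0.1883 = 1.717 mA.

I ≈ 1.72 mA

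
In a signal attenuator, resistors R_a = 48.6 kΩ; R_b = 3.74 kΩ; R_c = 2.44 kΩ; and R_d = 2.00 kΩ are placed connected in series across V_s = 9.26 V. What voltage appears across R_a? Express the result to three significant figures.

V ≈ 7.93 V

Series total: ΣR = 48.6 + 3.74 + 2.44 + 2.00 = 56.78 kΩ.
By the voltage-divider rule, V = 9.26 × 48.60/56.78 = 7.926 V.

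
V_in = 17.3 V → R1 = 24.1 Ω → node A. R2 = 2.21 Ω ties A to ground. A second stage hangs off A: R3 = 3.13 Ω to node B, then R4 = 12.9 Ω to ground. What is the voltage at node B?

V_B ≈ 1.04 V

Node A sees R2 in parallel with the series input of stage 2, R3 + R4 = 16.03 Ω.
R2 ‖ (R3+R4) = 1.942 Ω.
First divider: V_A = V_in · 1.942/(24.1 + 1.942) = 1.290 V.
Stage 2 is unloaded, so V_B = V_A · R4/(R3+R4) = 1.290 × 12.9/16.03 = 1.038 V.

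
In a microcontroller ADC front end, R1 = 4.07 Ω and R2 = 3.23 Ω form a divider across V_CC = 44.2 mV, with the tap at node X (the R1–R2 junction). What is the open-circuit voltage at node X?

V_th ≈ 19.6 mV

With X open, the divider is unloaded: V_th = 44.2 × 3.23/7.300 = 19.56 mV.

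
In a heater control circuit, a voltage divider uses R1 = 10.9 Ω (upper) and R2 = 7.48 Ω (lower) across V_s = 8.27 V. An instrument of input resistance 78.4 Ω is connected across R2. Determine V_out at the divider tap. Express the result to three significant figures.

V_out ≈ 3.19 V

R2 ‖ R_L = (7.48 × 78.4)/(7.48 + 78.4) = 6.829 Ω.
Now apply the divider: V_out = 8.27 × 0.3852 = 3.185 V.
(Unloaded it would be 3.37 V; the load pulls it down.)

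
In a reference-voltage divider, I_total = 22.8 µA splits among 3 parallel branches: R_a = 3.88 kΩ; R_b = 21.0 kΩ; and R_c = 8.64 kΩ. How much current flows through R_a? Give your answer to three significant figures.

Total conductance ΣG = 1/3.88 + 1/21.0 + 1/8.64 = 0.4211 (units of 1/kΩ).
By the current-divider rule, I = I_total · G_k/ΣG = 22.8 × 0.6121 = 13.95 µA.

I ≈ 14.0 µA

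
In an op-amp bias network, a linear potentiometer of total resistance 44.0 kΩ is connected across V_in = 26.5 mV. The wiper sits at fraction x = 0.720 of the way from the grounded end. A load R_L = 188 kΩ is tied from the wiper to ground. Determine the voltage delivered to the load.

Split the track: R_lower = x·R_p = 31.68 kΩ, R_upper = (1−x)·R_p = 12.32 kΩ.
Lower segment in parallel with the load: 31.68 ‖ 188 = 27.11 kΩ.
Loaded-divider output: V_out = 26.5 × 0.6876 = 18.22 mV.

V_out ≈ 18.2 mV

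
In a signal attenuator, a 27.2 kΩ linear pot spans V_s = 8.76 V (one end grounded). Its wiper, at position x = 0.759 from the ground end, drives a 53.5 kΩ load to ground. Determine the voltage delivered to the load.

Split the track: R_lower = x·R_p = 20.64 kΩ, R_upper = (1−x)·R_p = 6.555 kΩ.
(x·R_p) ‖ R_L = 14.90 kΩ.
V_out = 8.76 × 14.90/(6.555 + 14.90) = 6.083 V.
(Unloaded: V_out = x·V_s = 6.65 V.)

V_out ≈ 6.08 V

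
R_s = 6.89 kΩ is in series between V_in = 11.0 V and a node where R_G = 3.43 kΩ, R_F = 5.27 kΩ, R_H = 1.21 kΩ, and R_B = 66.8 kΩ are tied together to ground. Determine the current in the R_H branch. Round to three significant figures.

Parallel bank: R_p = 1/(1/3.43 + 1/5.27 + 1/1.21 + 1/66.8) = 0.7560 kΩ.
V_A = 11.0 × 0.7560/7.646 = 1.088 V.
I(R_H) = V_A / R_H = 1.088/1.21 = 0.8989 mA.

I ≈ 0.899 mA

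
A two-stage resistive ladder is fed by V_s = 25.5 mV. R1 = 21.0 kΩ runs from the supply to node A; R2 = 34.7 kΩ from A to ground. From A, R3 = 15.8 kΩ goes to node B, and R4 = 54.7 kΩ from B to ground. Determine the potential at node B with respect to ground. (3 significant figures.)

V_B ≈ 10.4 mV

The second stage (R3 + R4 = 70.50 kΩ) loads node A in parallel with R2.
Effective lower resistance at A: R2 ‖ 70.50 = 23.25 kΩ.
V_A = 25.5 × 23.25/(21.0 + 23.25) = 13.40 mV.
Stage 2 is unloaded, so V_B = V_A · R4/(R3+R4) = 13.40 × 54.7/70.50 = 10.40 mV.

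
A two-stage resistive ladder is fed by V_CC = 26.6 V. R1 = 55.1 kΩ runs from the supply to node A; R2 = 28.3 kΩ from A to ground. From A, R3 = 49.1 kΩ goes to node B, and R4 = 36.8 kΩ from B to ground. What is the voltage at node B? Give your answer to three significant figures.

The second stage (R3 + R4 = 85.90 kΩ) loads node A in parallel with R2.
R2 ‖ (R3+R4) = 21.29 kΩ.
V_A = 26.6 × 21.29/(55.1 + 21.29) = 7.413 V.
Stage 2 is unloaded, so V_B = V_A · R4/(R3+R4) = 7.413 × 36.8/85.90 = 3.176 V.

V_B ≈ 3.18 V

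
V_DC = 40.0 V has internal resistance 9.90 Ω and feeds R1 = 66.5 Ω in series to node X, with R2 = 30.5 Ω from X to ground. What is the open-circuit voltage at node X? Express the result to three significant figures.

V_th ≈ 11.4 V

R1' = 9.90 + 66.5 = 76.40 Ω (source resistance + R1).
V_th is the unloaded tap voltage: V_DC · R2/(R1'+R2) = 40.0 × 0.2853 = 11.41 V.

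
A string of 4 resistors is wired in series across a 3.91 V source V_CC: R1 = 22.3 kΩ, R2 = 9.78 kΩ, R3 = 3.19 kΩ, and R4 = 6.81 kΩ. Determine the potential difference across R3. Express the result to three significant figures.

Series total: ΣR = 22.3 + 9.78 + 3.19 + 6.81 = 42.08 kΩ.
Voltage divider: V = V_CC · (3.190 / 42.08) = 3.91 × 0.07581 = 0.2964 V.

V ≈ 0.296 V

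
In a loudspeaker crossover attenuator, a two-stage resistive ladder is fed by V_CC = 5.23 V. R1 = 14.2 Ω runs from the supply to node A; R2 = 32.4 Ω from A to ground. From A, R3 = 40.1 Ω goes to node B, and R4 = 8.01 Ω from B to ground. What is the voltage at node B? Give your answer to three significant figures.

V_B ≈ 0.502 V

The second stage (R3 + R4 = 48.11 Ω) loads node A in parallel with R2.
Effective lower resistance at A: R2 ‖ 48.11 = 19.36 Ω.
First divider: V_A = V_CC · 19.36/(14.2 + 19.36) = 3.017 V.
Stage 2 is unloaded, so V_B = V_A · R4/(R3+R4) = 3.017 × 8.01/48.11 = 0.5023 V.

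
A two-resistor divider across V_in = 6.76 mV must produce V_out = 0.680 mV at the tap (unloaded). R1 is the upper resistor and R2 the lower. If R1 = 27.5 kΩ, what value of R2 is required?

R2 ≈ 3.08 kΩ

Required fraction k = V_out/V_in = 0.1006.
Rearranging, R2 = R1·k/(1−k) = 27.5 × 0.1118 = 3.076 kΩ.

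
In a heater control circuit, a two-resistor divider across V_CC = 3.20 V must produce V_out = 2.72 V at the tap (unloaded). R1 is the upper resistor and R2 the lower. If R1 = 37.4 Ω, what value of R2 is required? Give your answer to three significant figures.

V_out/V_CC = R2/(R1+R2) = 0.8500.
Rearranging, R2 = R1·k/(1−k) = 37.4 × 5.667 = 211.9 Ω.

R2 ≈ 212 Ω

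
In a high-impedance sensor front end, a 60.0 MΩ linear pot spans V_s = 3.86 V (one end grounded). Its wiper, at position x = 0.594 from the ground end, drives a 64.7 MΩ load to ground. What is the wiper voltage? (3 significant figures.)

Split the track: R_lower = x·R_p = 35.64 MΩ, R_upper = (1−x)·R_p = 24.36 MΩ.
(x·R_p) ‖ R_L = 22.98 MΩ.
Loaded-divider output: V_out = 3.86 × 0.4854 = 1.874 V.
(Unloaded: V_out = x·V_s = 2.29 V.)

V_out ≈ 1.87 V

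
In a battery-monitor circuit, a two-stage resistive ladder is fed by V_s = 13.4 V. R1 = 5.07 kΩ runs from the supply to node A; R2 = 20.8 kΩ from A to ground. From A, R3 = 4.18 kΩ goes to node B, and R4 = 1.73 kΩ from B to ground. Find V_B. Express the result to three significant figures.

V_B ≈ 1.87 V

The second stage (R3 + R4 = 5.910 kΩ) loads node A in parallel with R2.
R2 ‖ (R3+R4) = 4.602 kΩ.
First divider: V_A = V_s · 4.602/(5.07 + 4.602) = 6.376 V.
Stage 2 is unloaded, so V_B = V_A · R4/(R3+R4) = 6.376 × 1.73/5.910 = 1.866 V.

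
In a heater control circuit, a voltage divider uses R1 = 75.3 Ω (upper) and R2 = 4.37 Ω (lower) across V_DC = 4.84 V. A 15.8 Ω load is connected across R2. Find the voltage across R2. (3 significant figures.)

V_out ≈ 0.210 V

R2 ‖ R_L = (4.37 × 15.8)/(4.37 + 15.8) = 3.423 Ω.
Then V_out = V_DC · R2'/(R1 + R2') = 4.84 × 3.423/78.72 = 0.2105 V.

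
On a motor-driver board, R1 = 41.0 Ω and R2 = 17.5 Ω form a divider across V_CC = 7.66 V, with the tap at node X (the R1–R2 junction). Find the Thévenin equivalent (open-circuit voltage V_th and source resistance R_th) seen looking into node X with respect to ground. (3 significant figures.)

V_th ≈ 2.29 V, R_th ≈ 12.3 Ω

Open-circuit (no load on X): V_th = V_CC · R2/(R1 + R2) = 7.66 × 17.5/(41.00 + 17.5) = 2.291 V.
With V_CC suppressed (replaced by a short), R_th = R1 ‖ R2 = (41.00 × 17.5)/(41.00 + 17.5) = 12.26 Ω.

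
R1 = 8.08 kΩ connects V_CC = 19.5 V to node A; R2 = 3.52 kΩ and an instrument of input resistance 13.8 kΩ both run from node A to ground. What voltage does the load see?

The load sits in parallel with R2, giving an effective lower resistance R2' = R2·R_L/(R2+R_L) = 2.805 kΩ.
Now apply the divider: V_out = 19.5 × 0.2577 = 5.025 V.
(Unloaded it would be 5.92 V; the load pulls it down.)

V_out ≈ 5.02 V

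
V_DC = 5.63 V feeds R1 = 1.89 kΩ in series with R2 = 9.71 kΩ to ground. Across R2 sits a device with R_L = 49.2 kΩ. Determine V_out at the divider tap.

First combine the lower leg with the load: R2 ‖ R_L = 8.110 kΩ.
Then V_out = V_DC · R2'/(R1 + R2') = 5.63 × 8.110/10.00 = 4.566 V.
(Unloaded it would be 4.71 V; the load pulls it down.)

V_out ≈ 4.57 V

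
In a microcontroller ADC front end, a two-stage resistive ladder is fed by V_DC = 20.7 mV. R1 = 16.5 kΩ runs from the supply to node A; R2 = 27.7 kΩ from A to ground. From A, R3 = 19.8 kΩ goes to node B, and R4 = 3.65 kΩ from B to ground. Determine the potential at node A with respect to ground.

Looking into the second stage from A: R3 + R4 = 23.45 kΩ appears in parallel with R2.
R2 ‖ (R3+R4) = 12.70 kΩ.
First divider: V_A = V_DC · 12.70/(16.5 + 12.70) = 9.003 mV.

V_A ≈ 9.00 mV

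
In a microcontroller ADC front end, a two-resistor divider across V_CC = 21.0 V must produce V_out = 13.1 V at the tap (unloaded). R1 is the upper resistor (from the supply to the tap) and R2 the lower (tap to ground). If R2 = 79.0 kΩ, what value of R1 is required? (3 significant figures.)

R1 ≈ 47.6 kΩ

Required fraction k = V_out/V_CC = 0.6238.
Rearranging, R1 = R2·(1−k)/k = 79.0 × 0.6031 = 47.64 kΩ.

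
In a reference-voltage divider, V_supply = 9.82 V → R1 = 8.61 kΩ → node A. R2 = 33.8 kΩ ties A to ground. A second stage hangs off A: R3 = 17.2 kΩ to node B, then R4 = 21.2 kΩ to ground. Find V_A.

V_A ≈ 6.64 V

Node A sees R2 in parallel with the series input of stage 2, R3 + R4 = 38.40 kΩ.
R2 ‖ (R3+R4) = 17.98 kΩ.
So V_A = 9.82 × 0.6762 = 6.640 V.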